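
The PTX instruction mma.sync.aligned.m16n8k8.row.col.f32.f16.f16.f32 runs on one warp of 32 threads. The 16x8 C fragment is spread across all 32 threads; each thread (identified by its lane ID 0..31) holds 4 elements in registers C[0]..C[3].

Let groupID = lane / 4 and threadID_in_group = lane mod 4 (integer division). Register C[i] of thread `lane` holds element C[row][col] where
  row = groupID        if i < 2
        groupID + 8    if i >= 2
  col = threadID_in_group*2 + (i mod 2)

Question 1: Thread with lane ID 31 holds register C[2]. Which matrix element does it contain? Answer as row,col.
15,6

lane 31=>31/4=7, 31 mod 4=3
i=2  r:7+8=>15  c:2·3+0=>6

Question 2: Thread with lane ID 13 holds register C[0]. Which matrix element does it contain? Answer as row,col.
L=13=>grp=13>>2=3, tig=13&3=1
[0]=>row 3+0=3  col 1·2+0=2

3,2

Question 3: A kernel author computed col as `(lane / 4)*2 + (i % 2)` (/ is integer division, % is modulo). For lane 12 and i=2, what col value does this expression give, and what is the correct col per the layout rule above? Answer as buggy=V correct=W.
`(lane / 4)*2 + (i % 2)`[12,2]=>6
12: grp=3,tig=0
[2] (3+8,0*2+0) = (11,0)
col: 6 vs 0

buggy=6 correct=0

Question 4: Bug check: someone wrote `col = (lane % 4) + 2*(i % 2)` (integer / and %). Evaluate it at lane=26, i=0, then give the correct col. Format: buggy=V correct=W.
buggy=2 correct=4

`(lane % 4) + 2*(i % 2)`[26,0]->2
L=26->gid=26>>2=6, tid=26&3=2
[0]->row 6+0=6  col 2·2+0=4
col: 2 vs 4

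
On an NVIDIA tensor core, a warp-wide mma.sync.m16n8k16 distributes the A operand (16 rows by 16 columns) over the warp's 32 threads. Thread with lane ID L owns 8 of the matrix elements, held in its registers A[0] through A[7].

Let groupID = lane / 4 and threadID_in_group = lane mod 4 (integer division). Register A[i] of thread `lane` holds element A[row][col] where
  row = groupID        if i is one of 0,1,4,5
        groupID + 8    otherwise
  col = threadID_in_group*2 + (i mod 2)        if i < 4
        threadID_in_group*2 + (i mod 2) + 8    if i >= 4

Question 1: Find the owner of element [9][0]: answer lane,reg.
r=9→G=1,rhi=1  c=0→chi=0,T=0,p=0
L=1*4+0=4  i=0*4+1*2+0=2

4,2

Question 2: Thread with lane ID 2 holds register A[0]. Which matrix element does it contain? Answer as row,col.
0,4

lane 2: gid=0 (2/4), tid=2 (2%4)
i=0: r=0+0=0, c=2*2+0+0=4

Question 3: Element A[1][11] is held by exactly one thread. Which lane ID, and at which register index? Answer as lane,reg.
5,5

r: 1->gid=1,r8=0  c: 11->c8=1,tid=1,i&1=1
L=1*4+1=5  i=1*4+0*2+1=5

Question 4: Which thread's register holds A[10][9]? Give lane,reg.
r: 10->gid=2,r8=1  c: 9->c8=1,tid=0,i&1=1
L=2*4+0=8  i=1*4+1*2+1=7

8,7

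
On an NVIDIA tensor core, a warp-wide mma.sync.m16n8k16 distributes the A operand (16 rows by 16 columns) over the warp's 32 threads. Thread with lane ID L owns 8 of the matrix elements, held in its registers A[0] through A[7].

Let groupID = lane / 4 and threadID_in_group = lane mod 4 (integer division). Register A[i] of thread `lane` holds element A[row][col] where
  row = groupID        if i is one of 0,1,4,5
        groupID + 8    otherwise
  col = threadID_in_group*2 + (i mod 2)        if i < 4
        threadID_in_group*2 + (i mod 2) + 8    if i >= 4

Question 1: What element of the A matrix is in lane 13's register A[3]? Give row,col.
11,3

lane 13: gid=3 (13/4), tid=1 (13%4)
i=3: r=3+8=11, c=1*2+1+0=3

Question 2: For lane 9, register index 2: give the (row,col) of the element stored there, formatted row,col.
10,2

L=9=>grp=9>>2=2, tig=9&3=1
[2]=>row 2+8=10  col 1·2+0+0=2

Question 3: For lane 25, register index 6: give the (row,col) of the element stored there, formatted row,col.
L=25=>grp=25>>2=6, tig=25&3=1
[6]=>row 6+8=14  col 1·2+0+8=10

14,10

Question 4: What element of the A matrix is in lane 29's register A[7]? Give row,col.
L=29->g=29>>2=7, t=29&3=1
[7]->row 7+8=15  col 1·2+1+8=11

15,11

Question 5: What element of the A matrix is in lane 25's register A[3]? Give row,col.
lane 25→25/4=6, 25 mod 4=1
i=3  r:6+8→14  c:2·1+1+0→3

14,3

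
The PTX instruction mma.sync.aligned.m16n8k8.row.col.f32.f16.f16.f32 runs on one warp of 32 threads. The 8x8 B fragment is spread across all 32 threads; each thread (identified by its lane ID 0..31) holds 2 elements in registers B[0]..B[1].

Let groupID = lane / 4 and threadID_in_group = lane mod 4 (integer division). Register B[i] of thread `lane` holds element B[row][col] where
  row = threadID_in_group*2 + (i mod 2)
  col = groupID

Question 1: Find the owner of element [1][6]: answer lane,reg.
24,1

c=6→G=6  r=1→T=0,p=1
L=6*4+0=24  i=1=1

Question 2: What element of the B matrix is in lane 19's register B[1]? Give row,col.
7,4

19: gid=4,tid=3
[1] (3*2+1,4) = (7,4)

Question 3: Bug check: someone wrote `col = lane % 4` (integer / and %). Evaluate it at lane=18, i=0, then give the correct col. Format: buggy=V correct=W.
`lane % 4`[18,0]⇒2
lane 18⇒18/4=4, 18 mod 4=2
i=0  r:2·2+0⇒4  c:4
col: 2 vs 4

buggy=2 correct=4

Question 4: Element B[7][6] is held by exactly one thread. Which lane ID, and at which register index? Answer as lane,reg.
27,1

c=6->g=6  r=7->t=3,b0=1
L=6*4+3=27  i=1=1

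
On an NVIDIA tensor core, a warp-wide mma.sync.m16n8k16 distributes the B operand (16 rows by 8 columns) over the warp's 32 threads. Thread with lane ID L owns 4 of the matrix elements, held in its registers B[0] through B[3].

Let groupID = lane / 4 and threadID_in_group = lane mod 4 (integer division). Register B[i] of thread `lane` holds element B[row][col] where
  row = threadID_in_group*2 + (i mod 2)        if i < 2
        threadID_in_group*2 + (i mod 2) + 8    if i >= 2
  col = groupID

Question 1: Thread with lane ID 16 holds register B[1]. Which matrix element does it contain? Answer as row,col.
16: G=4,T=0
[1] (0*2+1+0,4) = (1,4)

1,4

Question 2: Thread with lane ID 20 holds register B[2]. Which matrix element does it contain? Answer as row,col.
8,5

L=20=>grp=20>>2=5, tig=20&3=0
[2]=>row 0·2+0+8=8  col grp=5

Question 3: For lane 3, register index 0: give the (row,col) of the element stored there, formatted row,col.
3: g=0,t=3
[0] (3*2+0+0,0) = (6,0)

6,0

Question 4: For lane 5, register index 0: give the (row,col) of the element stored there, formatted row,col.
2,1

lane 5: grp=1 (5/4), tig=1 (5%4)
i=0: r=1*2+0+0=2, c=grp=1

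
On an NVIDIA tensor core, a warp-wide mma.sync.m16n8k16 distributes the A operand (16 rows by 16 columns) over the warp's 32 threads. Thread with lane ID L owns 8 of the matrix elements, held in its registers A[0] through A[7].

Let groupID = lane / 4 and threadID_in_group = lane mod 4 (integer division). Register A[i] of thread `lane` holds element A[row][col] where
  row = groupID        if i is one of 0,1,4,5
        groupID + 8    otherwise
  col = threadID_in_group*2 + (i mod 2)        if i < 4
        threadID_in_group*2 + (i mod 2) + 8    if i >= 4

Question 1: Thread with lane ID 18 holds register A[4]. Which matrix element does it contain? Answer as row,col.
4,12

lane 18→18/4=4, 18 mod 4=2
i=4  r:4+0→4  c:2·2+0+8→12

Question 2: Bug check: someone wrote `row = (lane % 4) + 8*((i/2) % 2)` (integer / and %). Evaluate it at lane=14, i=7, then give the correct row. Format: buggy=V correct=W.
buggy=10 correct=11

`(lane % 4) + 8*((i/2) % 2)`[14,7]⇒10
L=14⇒gr=14>>2=3, th=14&3=2
[7]⇒row 3+8=11  col 2·2+1+8=13
row: 10 vs 11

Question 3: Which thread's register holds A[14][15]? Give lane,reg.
r=14->g=6,rb=1  c=15->cb=1,t=3,b0=1
L=6*4+3=27  i=1*4+1*2+1=7

27,7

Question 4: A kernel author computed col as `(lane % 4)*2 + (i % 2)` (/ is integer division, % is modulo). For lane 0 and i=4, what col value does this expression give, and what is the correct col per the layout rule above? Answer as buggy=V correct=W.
buggy=0 correct=8

`(lane % 4)*2 + (i % 2)`[0,4]⇒0
L=0⇒gr=0>>2=0, th=0&3=0
[4]⇒row 0+0=0  col 0·2+0+8=8
col: 0 vs 8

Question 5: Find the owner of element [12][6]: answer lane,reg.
r=12→G=4,rhi=1  c=6→chi=0,T=3,p=0
L=4*4+3=19  i=0*4+1*2+0=2

19,2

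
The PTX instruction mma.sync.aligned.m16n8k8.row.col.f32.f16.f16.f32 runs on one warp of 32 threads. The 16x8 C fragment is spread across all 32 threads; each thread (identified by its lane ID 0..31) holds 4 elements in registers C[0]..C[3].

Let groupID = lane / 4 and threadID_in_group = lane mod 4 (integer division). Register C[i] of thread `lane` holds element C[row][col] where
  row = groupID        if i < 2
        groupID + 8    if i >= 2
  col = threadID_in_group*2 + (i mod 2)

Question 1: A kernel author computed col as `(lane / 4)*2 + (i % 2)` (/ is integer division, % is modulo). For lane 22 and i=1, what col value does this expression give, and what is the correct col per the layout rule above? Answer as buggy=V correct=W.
buggy=11 correct=5

`(lane / 4)*2 + (i % 2)`[22,1]→11
lane 22→22/4=5, 22 mod 4=2
i=1  r:5+0→5  c:2·2+1→5
col: 11 vs 5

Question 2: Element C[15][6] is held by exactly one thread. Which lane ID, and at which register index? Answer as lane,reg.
r=15⇒gr=7,Rb=1  c=6⇒th=3,odd=0
L=7*4+3=31  i=1*2+0=2

31,2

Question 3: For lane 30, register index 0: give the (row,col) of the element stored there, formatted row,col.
30: grp=7,tig=2
[0] (7+0,2*2+0) = (7,4)

7,4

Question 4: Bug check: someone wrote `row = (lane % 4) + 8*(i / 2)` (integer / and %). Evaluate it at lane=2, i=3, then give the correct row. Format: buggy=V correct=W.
buggy=10 correct=8

`(lane % 4) + 8*(i / 2)`[2,3]=>10
lane 2: grp=0 (2/4), tig=2 (2%4)
i=3: r=0+8=8, c=2*2+1=5
row: 10 vs 8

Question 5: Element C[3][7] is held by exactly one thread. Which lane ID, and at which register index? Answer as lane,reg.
r=3->g=3,rb=0  c=7->t=3,b0=1
L=3*4+3=15  i=0*2+1=1

15,1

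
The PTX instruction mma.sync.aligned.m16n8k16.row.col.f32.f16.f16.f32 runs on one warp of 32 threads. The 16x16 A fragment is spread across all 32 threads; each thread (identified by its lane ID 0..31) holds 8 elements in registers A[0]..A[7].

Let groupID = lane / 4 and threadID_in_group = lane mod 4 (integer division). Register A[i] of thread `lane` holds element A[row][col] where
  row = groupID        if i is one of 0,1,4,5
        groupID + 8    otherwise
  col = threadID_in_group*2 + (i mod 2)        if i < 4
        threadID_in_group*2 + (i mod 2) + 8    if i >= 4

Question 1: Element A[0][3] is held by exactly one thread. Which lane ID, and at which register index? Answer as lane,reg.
r=0⇒gr=0,Rb=0  c=3⇒Cb=0,th=1,odd=1
L=0*4+1=1  i=0*4+0*2+1=1

1,1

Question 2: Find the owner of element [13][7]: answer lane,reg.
r=13→G=5,rhi=1  c=7→chi=0,T=3,p=1
L=5*4+3=23  i=0*4+1*2+1=3

23,3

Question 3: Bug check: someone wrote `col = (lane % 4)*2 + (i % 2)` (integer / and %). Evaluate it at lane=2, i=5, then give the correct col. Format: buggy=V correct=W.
buggy=5 correct=13

`(lane % 4)*2 + (i % 2)`[2,5]=>5
L=2=>grp=2>>2=0, tig=2&3=2
[5]=>row 0+0=0  col 2·2+1+8=13
col: 5 vs 13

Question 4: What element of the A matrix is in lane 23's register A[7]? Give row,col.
13,15

L=23→G=23>>2=5, T=23&3=3
[7]→row 5+8=13  col 3·2+1+8=15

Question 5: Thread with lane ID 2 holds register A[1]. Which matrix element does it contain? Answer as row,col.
0,5

2: gr=0,th=2
[1] (0+0,2*2+1+0) = (0,5)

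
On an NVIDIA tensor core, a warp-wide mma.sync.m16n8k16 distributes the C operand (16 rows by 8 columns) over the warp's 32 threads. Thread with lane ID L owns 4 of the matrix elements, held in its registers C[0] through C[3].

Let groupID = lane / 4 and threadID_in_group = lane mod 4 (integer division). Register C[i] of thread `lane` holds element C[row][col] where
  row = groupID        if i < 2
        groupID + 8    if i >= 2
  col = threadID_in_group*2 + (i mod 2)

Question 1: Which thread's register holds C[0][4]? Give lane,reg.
2,0

r=0->g=0,rb=0  c=4->t=2,b0=0
L=0*4+2=2  i=0*2+0=0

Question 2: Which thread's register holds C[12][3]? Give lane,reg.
17,3

r:12=>grp=4,rB=1  c:3=>tig=1,lo=1
L=4*4+1=17  i=1*2+1=3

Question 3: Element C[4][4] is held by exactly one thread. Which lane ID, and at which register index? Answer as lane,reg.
r=4→G=4,rhi=0  c=4→T=2,p=0
L=4*4+2=18  i=0*2+0=0

18,0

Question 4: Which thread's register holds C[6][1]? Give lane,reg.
24,1

r=6->g=6,rb=0  c=1->t=0,b0=1
L=6*4+0=24  i=0*2+1=1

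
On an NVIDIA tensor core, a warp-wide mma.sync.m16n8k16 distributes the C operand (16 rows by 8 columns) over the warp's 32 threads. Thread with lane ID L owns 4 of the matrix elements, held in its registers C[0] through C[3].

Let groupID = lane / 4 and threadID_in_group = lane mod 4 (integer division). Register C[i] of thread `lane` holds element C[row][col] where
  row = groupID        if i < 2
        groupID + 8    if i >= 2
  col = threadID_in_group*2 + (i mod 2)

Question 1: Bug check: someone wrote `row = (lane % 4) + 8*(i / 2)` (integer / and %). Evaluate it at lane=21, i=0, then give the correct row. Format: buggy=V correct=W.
buggy=1 correct=5

`(lane % 4) + 8*(i / 2)`[21,0]→1
L=21→G=21>>2=5, T=21&3=1
[0]→row 5+0=5  col 1·2+0=2
row: 1 vs 5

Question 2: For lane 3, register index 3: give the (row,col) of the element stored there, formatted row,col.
lane 3: G=0 (3/4), T=3 (3%4)
i=3: r=0+8=8, c=3*2+1=7

8,7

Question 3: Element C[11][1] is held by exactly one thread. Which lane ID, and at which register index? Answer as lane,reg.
12,3

r:11=>grp=3,rB=1  c:1=>tig=0,lo=1
L=3*4+0=12  i=1*2+1=3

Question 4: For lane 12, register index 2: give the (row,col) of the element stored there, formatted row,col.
11,0

lane 12: g=3 (12/4), t=0 (12%4)
i=2: r=3+8=11, c=0*2+0=0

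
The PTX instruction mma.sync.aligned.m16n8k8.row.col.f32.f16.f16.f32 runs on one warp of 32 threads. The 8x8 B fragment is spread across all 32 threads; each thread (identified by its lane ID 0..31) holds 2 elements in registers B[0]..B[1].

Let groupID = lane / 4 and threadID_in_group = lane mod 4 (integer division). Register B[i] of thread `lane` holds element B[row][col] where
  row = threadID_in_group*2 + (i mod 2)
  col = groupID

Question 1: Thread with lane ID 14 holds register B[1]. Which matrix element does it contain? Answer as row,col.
L=14→G=14>>2=3, T=14&3=2
[1]→row 2·2+1=5  col G=3

5,3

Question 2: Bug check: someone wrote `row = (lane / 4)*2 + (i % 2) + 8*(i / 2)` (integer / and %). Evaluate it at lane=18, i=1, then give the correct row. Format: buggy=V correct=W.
`(lane / 4)*2 + (i % 2) + 8*(i / 2)`[18,1]->9
lane 18: g=4 (18/4), t=2 (18%4)
i=1: r=2*2+1=5, c=g=4
row: 9 vs 5

buggy=9 correct=5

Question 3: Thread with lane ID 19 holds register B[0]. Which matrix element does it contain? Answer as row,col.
6,4

L=19⇒gr=19>>2=4, th=19&3=3
[0]⇒row 3·2+0=6  col gr=4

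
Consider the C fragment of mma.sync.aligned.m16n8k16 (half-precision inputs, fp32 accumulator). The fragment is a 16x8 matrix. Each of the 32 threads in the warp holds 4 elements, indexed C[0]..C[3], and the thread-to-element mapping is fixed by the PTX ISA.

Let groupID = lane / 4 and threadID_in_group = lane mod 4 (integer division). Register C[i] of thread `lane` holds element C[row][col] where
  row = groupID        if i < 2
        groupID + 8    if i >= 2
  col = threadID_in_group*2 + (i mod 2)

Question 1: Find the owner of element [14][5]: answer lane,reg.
26,3

r=14->g=6,rb=1  c=5->t=2,b0=1
L=6*4+2=26  i=1*2+1=3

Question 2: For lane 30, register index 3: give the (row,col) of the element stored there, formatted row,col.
15,5

L=30→G=30>>2=7, T=30&3=2
[3]→row 7+8=15  col 2·2+1=5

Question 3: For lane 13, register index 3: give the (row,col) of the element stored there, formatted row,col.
lane 13→13/4=3, 13 mod 4=1
i=3  r:3+8→11  c:2·1+1→3

11,3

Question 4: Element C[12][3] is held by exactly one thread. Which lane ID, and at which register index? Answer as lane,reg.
r:12=>grp=4,rB=1  c:3=>tig=1,lo=1
L=4*4+1=17  i=1*2+1=3

17,3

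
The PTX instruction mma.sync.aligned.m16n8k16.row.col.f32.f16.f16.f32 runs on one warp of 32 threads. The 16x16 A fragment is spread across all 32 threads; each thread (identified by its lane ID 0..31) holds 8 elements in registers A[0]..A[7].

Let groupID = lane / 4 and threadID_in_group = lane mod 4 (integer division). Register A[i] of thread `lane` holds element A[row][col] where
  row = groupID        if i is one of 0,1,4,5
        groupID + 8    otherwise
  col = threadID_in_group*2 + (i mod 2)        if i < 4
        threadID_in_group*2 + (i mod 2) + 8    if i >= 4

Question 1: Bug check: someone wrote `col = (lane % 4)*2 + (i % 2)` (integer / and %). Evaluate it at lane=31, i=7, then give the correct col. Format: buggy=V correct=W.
`(lane % 4)*2 + (i % 2)`[31,7]→7
lane 31: G=7 (31/4), T=3 (31%4)
i=7: r=7+8=15, c=3*2+1+8=15
col: 7 vs 15

buggy=7 correct=15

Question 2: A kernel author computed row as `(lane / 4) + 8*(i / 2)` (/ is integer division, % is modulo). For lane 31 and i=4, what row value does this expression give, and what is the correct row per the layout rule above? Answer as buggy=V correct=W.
buggy=23 correct=7

`(lane / 4) + 8*(i / 2)`[31,4]→23
31: G=7,T=3
[4] (7+0,3*2+0+8) = (7,14)
row: 23 vs 7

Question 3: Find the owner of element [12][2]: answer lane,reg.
17,2

r:12=>grp=4,rB=1  c:2=>cB=0,tig=1,lo=0
L=4*4+1=17  i=0*4+1*2+0=2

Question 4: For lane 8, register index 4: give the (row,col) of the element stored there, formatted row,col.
2,8

lane 8: gr=2 (8/4), th=0 (8%4)
i=4: r=2+0=2, c=0*2+0+8=8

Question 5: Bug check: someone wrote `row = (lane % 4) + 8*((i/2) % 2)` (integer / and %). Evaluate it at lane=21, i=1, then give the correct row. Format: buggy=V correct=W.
buggy=1 correct=5

`(lane % 4) + 8*((i/2) % 2)`[21,1]->1
21: g=5,t=1
[1] (5+0,1*2+1+0) = (5,3)
row: 1 vs 5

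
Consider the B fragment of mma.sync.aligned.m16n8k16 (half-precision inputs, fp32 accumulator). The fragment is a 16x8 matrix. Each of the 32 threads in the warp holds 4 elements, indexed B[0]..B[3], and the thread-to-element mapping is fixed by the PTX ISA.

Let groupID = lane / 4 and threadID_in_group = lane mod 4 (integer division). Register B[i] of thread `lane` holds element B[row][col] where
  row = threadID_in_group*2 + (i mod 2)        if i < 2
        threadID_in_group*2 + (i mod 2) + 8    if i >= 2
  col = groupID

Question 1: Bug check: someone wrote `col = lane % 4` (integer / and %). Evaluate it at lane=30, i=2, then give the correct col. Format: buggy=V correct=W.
`lane % 4`[30,2]->2
L=30->g=30>>2=7, t=30&3=2
[2]->row 2·2+0+8=12  col g=7
col: 2 vs 7

buggy=2 correct=7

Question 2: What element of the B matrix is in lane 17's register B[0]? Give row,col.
2,4

lane 17⇒17/4=4, 17 mod 4=1
i=0  r:2·1+0+0⇒2  c:4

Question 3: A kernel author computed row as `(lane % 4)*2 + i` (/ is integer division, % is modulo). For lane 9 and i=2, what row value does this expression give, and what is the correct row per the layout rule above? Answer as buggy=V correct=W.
buggy=4 correct=10

`(lane % 4)*2 + i`[9,2]=>4
lane 9: grp=2 (9/4), tig=1 (9%4)
i=2: r=1*2+0+8=10, c=grp=2
row: 4 vs 10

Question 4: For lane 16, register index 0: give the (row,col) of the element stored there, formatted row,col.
16: grp=4,tig=0
[0] (0*2+0+0,4) = (0,4)

0,4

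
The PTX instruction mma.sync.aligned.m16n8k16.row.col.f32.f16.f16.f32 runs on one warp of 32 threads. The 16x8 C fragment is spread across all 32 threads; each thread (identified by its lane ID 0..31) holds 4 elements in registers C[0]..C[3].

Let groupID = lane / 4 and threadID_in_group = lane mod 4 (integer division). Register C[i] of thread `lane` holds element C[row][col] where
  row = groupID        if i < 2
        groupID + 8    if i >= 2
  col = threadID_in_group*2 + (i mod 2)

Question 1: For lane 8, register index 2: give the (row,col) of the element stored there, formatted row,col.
10,0

L=8=>grp=8>>2=2, tig=8&3=0
[2]=>row 2+8=10  col 0·2+0=0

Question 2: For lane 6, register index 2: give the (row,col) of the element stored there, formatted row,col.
lane 6: gid=1 (6/4), tid=2 (6%4)
i=2: r=1+8=9, c=2*2+0=4

9,4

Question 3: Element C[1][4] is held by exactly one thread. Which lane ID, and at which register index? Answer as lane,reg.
6,0

r=1→G=1,rhi=0  c=4→T=2,p=0
L=1*4+2=6  i=0*2+0=0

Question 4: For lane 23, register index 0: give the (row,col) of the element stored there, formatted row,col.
lane 23: G=5 (23/4), T=3 (23%4)
i=0: r=5+0=5, c=3*2+0=6

5,6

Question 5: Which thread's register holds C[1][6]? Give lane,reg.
r=1⇒gr=1,Rb=0  c=6⇒th=3,odd=0
L=1*4+3=7  i=0*2+0=0

7,0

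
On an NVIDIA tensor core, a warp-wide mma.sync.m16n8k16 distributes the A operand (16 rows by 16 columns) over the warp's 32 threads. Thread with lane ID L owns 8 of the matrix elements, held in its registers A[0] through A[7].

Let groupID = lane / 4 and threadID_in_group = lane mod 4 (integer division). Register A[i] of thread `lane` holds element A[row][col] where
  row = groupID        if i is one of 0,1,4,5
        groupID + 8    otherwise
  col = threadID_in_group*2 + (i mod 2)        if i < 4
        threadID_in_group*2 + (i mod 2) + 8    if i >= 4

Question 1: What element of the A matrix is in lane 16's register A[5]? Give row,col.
L=16→G=16>>2=4, T=16&3=0
[5]→row 4+0=4  col 0·2+1+8=9

4,9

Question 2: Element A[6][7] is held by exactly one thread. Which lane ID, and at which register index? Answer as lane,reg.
27,1

r:6=>grp=6,rB=0  c:7=>cB=0,tig=3,lo=1
L=6*4+3=27  i=0*4+0*2+1=1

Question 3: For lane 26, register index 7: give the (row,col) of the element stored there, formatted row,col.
26: gr=6,th=2
[7] (6+8,2*2+1+8) = (14,13)

14,13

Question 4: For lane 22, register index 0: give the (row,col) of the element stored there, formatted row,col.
5,4

L=22⇒gr=22>>2=5, th=22&3=2
[0]⇒row 5+0=5  col 2·2+0+0=4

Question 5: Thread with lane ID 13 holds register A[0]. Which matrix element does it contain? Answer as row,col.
L=13⇒gr=13>>2=3, th=13&3=1
[0]⇒row 3+0=3  col 1·2+0+0=2

3,2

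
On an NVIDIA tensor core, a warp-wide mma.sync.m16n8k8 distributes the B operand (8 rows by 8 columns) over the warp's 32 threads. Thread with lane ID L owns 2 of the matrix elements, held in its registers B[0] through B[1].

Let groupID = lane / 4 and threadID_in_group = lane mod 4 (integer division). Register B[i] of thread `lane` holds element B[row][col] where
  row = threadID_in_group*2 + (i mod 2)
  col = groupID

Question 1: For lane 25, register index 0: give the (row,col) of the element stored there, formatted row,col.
L=25->g=25>>2=6, t=25&3=1
[0]->row 1·2+0=2  col g=6

2,6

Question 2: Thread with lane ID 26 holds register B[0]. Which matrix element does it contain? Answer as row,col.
26: gr=6,th=2
[0] (2*2+0,6) = (4,6)

4,6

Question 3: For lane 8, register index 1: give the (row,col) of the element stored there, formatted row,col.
lane 8: g=2 (8/4), t=0 (8%4)
i=1: r=0*2+1=1, c=g=2

1,2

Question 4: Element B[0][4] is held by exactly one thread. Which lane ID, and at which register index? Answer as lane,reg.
16,0

c:4=>grp=4  r:0=>tig=0,lo=0
L=4*4+0=16  i=0=0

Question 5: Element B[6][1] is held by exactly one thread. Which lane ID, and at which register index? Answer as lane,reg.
c=1⇒gr=1  r=6⇒th=3,odd=0
L=1*4+3=7  i=0=0

7,0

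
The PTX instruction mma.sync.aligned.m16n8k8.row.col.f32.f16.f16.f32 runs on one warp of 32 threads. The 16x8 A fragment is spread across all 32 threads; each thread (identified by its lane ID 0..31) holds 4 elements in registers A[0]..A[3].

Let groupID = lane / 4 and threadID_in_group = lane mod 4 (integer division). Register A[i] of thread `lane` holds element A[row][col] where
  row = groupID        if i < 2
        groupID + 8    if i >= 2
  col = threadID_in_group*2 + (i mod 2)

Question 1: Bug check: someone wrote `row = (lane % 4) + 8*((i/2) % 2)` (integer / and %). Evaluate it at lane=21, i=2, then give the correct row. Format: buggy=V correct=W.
buggy=9 correct=13

`(lane % 4) + 8*((i/2) % 2)`[21,2]->9
lane 21: g=5 (21/4), t=1 (21%4)
i=2: r=5+8=13, c=1*2+0=2
row: 9 vs 13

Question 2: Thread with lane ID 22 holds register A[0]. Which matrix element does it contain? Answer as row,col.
5,4

lane 22: grp=5 (22/4), tig=2 (22%4)
i=0: r=5+0=5, c=2*2+0=4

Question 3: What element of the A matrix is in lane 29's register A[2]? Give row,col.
15,2

29: grp=7,tig=1
[2] (7+8,1*2+0) = (15,2)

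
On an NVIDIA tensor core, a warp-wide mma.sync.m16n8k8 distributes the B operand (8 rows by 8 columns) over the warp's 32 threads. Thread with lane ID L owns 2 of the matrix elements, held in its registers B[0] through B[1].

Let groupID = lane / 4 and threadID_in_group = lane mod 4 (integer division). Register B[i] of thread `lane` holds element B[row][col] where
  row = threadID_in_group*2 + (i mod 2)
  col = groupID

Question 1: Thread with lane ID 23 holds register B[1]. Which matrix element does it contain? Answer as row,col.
7,5

23: gr=5,th=3
[1] (3*2+1,5) = (7,5)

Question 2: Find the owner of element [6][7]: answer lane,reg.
c=7⇒gr=7  r=6⇒th=3,odd=0
L=7*4+3=31  i=0=0

31,0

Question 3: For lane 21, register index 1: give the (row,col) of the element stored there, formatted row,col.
21: G=5,T=1
[1] (1*2+1,5) = (3,5)

3,5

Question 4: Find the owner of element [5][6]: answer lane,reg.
26,1

c: 6->gid=6  r: 5->tid=2,i&1=1
L=6*4+2=26  i=1=1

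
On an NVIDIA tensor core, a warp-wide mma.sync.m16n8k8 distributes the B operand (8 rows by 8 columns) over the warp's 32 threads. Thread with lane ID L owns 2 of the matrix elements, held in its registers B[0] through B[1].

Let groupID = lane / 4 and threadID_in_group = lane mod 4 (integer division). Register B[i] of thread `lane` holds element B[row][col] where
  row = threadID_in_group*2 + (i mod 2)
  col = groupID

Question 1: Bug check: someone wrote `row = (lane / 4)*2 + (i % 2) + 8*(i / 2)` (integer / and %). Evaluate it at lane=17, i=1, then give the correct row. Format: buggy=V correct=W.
`(lane / 4)*2 + (i % 2) + 8*(i / 2)`[17,1]->9
lane 17: gid=4 (17/4), tid=1 (17%4)
i=1: r=1*2+1=3, c=gid=4
row: 9 vs 3

buggy=9 correct=3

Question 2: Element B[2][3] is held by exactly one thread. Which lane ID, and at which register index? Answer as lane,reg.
c=3->g=3  r=2->t=1,b0=0
L=3*4+1=13  i=0=0

13,0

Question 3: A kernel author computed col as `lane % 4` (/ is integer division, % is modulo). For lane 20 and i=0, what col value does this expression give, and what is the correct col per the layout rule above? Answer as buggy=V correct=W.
`lane % 4`[20,0]=>0
20: grp=5,tig=0
[0] (0*2+0,5) = (0,5)
col: 0 vs 5

buggy=0 correct=5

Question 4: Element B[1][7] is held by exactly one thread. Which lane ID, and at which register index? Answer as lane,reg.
c: 7->gid=7  r: 1->tid=0,i&1=1
L=7*4+0=28  i=1=1

28,1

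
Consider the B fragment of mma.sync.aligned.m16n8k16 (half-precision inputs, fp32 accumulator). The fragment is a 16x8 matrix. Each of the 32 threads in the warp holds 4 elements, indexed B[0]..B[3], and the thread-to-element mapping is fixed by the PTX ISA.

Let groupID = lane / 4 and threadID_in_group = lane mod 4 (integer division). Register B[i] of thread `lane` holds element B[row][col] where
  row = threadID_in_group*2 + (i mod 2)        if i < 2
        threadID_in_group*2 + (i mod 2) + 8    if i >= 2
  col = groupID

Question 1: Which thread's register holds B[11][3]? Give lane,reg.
13,3

c=3→G=3  r=11→rhi=1,T=1,p=1
L=3*4+1=13  i=1*2+1=3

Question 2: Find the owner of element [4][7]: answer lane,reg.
30,0

c=7⇒gr=7  r=4⇒Rb=0,th=2,odd=0
L=7*4+2=30  i=0*2+0=0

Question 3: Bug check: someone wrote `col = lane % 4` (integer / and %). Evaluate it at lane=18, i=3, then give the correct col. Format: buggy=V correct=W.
`lane % 4`[18,3]⇒2
18: gr=4,th=2
[3] (2*2+1+8,4) = (13,4)
col: 2 vs 4

buggy=2 correct=4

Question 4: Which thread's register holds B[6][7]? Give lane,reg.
31,0

c:7=>grp=7  r:6=>rB=0,tig=3,lo=0
L=7*4+3=31  i=0*2+0=0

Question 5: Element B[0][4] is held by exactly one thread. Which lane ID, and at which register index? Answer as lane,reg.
c: 4->gid=4  r: 0->r8=0,tid=0,i&1=0
L=4*4+0=16  i=0*2+0=0

16,0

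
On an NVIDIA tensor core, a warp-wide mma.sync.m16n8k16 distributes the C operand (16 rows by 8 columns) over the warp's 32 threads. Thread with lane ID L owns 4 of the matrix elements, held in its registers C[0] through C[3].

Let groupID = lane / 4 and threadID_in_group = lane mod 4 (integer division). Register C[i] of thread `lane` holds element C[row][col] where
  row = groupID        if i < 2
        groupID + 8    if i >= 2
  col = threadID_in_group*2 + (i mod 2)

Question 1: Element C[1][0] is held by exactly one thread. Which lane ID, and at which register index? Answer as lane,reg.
4,0

r:1=>grp=1,rB=0  c:0=>tig=0,lo=0
L=1*4+0=4  i=0*2+0=0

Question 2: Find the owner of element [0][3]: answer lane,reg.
1,1

r:0=>grp=0,rB=0  c:3=>tig=1,lo=1
L=0*4+1=1  i=0*2+1=1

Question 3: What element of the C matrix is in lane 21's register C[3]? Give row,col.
lane 21=>21/4=5, 21 mod 4=1
i=3  r:5+8=>13  c:2·1+1=>3

13,3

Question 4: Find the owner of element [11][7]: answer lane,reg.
15,3

r=11⇒gr=3,Rb=1  c=7⇒th=3,odd=1
L=3*4+3=15  i=1*2+1=3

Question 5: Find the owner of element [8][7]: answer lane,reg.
r=8⇒gr=0,Rb=1  c=7⇒th=3,odd=1
L=0*4+3=3  i=1*2+1=3

3,3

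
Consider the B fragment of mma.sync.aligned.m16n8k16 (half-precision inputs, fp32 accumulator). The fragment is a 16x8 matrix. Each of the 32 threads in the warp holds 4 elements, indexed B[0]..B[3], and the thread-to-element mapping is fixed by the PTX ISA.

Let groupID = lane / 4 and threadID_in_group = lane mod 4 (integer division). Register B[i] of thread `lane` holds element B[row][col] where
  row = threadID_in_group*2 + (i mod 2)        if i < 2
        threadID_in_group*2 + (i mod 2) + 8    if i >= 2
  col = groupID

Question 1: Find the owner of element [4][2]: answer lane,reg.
10,0

c:2=>grp=2  r:4=>rB=0,tig=2,lo=0
L=2*4+2=10  i=0*2+0=0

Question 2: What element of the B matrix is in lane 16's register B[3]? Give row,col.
16: gr=4,th=0
[3] (0*2+1+8,4) = (9,4)

9,4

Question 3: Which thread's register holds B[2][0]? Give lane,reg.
1,0

c=0→G=0  r=2→rhi=0,T=1,p=0
L=0*4+1=1  i=0*2+0=0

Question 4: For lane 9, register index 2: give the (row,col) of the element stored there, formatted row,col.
L=9=>grp=9>>2=2, tig=9&3=1
[2]=>row 1·2+0+8=10  col grp=2

10,2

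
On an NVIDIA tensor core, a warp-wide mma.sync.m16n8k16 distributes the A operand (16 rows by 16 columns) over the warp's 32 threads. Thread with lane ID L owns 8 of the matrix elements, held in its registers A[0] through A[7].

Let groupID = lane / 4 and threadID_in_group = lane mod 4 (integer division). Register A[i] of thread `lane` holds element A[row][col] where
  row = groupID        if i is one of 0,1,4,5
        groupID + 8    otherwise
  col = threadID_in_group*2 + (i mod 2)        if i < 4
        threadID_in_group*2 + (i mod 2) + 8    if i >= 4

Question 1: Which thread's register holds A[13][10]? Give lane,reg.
r: 13->gid=5,r8=1  c: 10->c8=1,tid=1,i&1=0
L=5*4+1=21  i=1*4+1*2+0=6

21,6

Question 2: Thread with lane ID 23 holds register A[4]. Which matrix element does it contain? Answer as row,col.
5,14

L=23⇒gr=23>>2=5, th=23&3=3
[4]⇒row 5+0=5  col 3·2+0+8=14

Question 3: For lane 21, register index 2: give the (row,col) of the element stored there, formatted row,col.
13,2

21: g=5,t=1
[2] (5+8,1*2+0+0) = (13,2)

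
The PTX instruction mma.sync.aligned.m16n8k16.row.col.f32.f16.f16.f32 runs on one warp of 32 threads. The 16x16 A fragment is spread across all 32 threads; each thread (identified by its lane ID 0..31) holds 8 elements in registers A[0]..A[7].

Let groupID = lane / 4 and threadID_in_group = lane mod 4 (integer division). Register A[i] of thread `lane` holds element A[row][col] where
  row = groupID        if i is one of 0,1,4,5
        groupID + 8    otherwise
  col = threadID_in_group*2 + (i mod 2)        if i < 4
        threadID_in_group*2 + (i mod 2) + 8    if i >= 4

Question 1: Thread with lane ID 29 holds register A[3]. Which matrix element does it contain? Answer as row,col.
L=29->gid=29>>2=7, tid=29&3=1
[3]->row 7+8=15  col 1·2+1+0=3

15,3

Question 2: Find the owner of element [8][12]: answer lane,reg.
r=8→G=0,rhi=1  c=12→chi=1,T=2,p=0
L=0*4+2=2  i=1*4+1*2+0=6

2,6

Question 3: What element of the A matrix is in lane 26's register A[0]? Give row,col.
lane 26: gid=6 (26/4), tid=2 (26%4)
i=0: r=6+0=6, c=2*2+0+0=4

6,4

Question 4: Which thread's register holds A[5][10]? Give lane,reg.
r=5→G=5,rhi=0  c=10→chi=1,T=1,p=0
L=5*4+1=21  i=1*4+0*2+0=4

21,4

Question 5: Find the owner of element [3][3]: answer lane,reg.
13,1

r=3→G=3,rhi=0  c=3→chi=0,T=1,p=1
L=3*4+1=13  i=0*4+0*2+1=1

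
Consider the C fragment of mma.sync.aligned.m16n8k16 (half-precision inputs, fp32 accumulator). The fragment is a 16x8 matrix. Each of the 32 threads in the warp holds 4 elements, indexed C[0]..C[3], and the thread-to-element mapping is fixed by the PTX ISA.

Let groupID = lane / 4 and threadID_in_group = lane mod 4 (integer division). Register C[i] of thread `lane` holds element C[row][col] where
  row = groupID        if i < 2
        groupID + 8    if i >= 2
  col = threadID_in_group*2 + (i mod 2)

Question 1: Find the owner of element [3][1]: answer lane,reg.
12,1

r=3->g=3,rb=0  c=1->t=0,b0=1
L=3*4+0=12  i=0*2+1=1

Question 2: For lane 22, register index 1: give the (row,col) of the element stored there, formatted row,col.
5,5

lane 22⇒22/4=5, 22 mod 4=2
i=1  r:5+0⇒5  c:2·2+1⇒5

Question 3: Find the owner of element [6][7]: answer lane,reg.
r=6→G=6,rhi=0  c=7→T=3,p=1
L=6*4+3=27  i=0*2+1=1

27,1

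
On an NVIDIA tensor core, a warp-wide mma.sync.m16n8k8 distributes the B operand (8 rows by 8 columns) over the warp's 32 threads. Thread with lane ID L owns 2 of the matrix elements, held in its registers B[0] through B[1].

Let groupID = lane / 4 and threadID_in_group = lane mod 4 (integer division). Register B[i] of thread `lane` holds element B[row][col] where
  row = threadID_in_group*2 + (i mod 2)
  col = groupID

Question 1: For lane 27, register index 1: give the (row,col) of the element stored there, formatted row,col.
7,6

27: G=6,T=3
[1] (3*2+1,6) = (7,6)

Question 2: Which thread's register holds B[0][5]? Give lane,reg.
20,0

c=5→G=5  r=0→T=0,p=0
L=5*4+0=20  i=0=0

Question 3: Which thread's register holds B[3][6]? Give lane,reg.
c=6⇒gr=6  r=3⇒th=1,odd=1
L=6*4+1=25  i=1=1

25,1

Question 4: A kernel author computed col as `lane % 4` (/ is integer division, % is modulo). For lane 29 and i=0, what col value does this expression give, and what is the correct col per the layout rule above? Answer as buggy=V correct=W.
`lane % 4`[29,0]->1
29: gid=7,tid=1
[0] (1*2+0,7) = (2,7)
col: 1 vs 7

buggy=1 correct=7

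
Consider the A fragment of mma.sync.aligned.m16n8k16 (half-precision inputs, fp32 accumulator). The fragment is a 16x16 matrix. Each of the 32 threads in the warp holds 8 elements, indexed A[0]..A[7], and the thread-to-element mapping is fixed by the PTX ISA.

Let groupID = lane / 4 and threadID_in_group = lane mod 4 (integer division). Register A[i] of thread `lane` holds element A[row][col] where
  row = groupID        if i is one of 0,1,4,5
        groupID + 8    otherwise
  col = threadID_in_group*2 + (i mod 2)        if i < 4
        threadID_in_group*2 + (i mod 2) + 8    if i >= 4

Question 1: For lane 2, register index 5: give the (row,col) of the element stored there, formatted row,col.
0,13

lane 2: gr=0 (2/4), th=2 (2%4)
i=5: r=0+0=0, c=2*2+1+8=13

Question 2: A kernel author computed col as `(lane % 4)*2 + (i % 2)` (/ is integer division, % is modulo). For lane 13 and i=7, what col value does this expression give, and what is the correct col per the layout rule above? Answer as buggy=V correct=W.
buggy=3 correct=11

`(lane % 4)*2 + (i % 2)`[13,7]->3
lane 13: gid=3 (13/4), tid=1 (13%4)
i=7: r=3+8=11, c=1*2+1+8=11
col: 3 vs 11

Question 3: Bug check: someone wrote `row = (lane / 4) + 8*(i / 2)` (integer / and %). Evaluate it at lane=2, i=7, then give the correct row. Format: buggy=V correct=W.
`(lane / 4) + 8*(i / 2)`[2,7]->24
2: gid=0,tid=2
[7] (0+8,2*2+1+8) = (8,13)
row: 24 vs 8

buggy=24 correct=8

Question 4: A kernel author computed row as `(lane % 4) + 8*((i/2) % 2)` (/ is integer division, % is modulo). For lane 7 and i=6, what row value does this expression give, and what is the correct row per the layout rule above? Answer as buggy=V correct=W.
`(lane % 4) + 8*((i/2) % 2)`[7,6]→11
7: G=1,T=3
[6] (1+8,3*2+0+8) = (9,14)
row: 11 vs 9

buggy=11 correct=9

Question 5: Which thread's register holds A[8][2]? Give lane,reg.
1,2

r:8=>grp=0,rB=1  c:2=>cB=0,tig=1,lo=0
L=0*4+1=1  i=0*4+1*2+0=2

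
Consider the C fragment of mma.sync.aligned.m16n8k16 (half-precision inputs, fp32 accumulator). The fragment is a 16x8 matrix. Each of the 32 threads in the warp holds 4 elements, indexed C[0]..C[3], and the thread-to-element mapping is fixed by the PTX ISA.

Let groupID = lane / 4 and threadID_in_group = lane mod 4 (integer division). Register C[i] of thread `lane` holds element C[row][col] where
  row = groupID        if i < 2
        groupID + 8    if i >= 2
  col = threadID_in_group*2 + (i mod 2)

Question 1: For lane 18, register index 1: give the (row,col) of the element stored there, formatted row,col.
4,5

18: gid=4,tid=2
[1] (4+0,2*2+1) = (4,5)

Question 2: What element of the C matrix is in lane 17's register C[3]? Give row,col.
lane 17: g=4 (17/4), t=1 (17%4)
i=3: r=4+8=12, c=1*2+1=3

12,3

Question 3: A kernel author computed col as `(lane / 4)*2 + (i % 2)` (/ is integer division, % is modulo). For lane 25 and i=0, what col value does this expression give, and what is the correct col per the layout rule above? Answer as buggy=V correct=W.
buggy=12 correct=2

`(lane / 4)*2 + (i % 2)`[25,0]->12
L=25->gid=25>>2=6, tid=25&3=1
[0]->row 6+0=6  col 1·2+0=2
col: 12 vs 2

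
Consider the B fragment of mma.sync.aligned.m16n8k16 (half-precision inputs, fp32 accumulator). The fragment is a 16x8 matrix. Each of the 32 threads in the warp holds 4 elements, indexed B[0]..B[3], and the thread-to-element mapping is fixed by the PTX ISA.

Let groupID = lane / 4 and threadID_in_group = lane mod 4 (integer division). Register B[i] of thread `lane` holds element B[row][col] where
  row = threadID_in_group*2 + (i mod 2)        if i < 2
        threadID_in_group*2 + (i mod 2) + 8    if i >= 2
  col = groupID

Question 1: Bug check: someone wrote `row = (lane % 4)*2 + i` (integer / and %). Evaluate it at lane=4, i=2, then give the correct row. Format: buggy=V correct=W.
buggy=2 correct=8

`(lane % 4)*2 + i`[4,2]→2
L=4→G=4>>2=1, T=4&3=0
[2]→row 0·2+0+8=8  col G=1
row: 2 vs 8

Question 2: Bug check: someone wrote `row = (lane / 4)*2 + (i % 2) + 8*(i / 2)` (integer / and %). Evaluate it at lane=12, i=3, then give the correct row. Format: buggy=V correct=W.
buggy=15 correct=9

`(lane / 4)*2 + (i % 2) + 8*(i / 2)`[12,3]->15
12: gid=3,tid=0
[3] (0*2+1+8,3) = (9,3)
row: 15 vs 9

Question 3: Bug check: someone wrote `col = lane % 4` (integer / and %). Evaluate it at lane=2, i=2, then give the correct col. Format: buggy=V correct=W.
`lane % 4`[2,2]=>2
2: grp=0,tig=2
[2] (2*2+0+8,0) = (12,0)
col: 2 vs 0

buggy=2 correct=0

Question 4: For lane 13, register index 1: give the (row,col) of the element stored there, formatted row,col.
lane 13: g=3 (13/4), t=1 (13%4)
i=1: r=1*2+1+0=3, c=g=3

3,3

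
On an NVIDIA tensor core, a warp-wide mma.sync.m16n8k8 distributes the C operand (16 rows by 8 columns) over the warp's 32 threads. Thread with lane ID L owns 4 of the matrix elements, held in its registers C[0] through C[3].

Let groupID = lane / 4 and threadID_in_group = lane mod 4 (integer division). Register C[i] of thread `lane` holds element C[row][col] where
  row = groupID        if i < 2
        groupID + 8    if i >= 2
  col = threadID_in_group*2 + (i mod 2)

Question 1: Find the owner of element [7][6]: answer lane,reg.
r: 7->gid=7,r8=0  c: 6->tid=3,i&1=0
L=7*4+3=31  i=0*2+0=0

31,0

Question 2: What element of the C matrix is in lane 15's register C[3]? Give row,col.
lane 15: G=3 (15/4), T=3 (15%4)
i=3: r=3+8=11, c=3*2+1=7

11,7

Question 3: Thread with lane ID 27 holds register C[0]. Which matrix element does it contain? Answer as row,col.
L=27->gid=27>>2=6, tid=27&3=3
[0]->row 6+0=6  col 3·2+0=6

6,6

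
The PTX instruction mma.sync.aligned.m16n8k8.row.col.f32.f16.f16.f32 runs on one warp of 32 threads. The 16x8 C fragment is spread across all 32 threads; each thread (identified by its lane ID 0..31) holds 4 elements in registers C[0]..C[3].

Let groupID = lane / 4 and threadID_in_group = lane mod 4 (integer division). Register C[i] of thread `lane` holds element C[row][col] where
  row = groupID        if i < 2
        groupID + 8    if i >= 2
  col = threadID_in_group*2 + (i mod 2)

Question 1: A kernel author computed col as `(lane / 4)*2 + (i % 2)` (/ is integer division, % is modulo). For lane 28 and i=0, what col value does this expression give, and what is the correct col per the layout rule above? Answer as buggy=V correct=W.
buggy=14 correct=0

`(lane / 4)*2 + (i % 2)`[28,0]->14
lane 28: g=7 (28/4), t=0 (28%4)
i=0: r=7+0=7, c=0*2+0=0
col: 14 vs 0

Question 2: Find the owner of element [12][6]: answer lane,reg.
19,2

r: 12->gid=4,r8=1  c: 6->tid=3,i&1=0
L=4*4+3=19  i=1*2+0=2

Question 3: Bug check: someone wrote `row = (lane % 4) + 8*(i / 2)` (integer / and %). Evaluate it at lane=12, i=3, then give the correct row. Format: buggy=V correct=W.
buggy=8 correct=11

`(lane % 4) + 8*(i / 2)`[12,3]->8
12: gid=3,tid=0
[3] (3+8,0*2+1) = (11,1)
row: 8 vs 11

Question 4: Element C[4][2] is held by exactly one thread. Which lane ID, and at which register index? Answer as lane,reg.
r: 4->gid=4,r8=0  c: 2->tid=1,i&1=0
L=4*4+1=17  i=0*2+0=0

17,0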